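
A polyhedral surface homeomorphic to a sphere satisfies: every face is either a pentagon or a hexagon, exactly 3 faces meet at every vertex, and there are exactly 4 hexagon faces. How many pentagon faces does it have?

12

Let x be the number of pentagons; then F = 4 + x.
Edge–face incidences: 2E = 6·4 + 5·x = 24 + 5x.
Every vertex has degree 3, so 3V = 2E.
Euler: V − E + F = 2 ⇒ (2E)/3 − E + (4 + x) = 2.
Multiply by 6: 2·(2E) − 3·(2E) + 6·(4 + x) = 12, i.e. 24 + 6x − (24 + 5x) = 12.
Collecting terms: x = 12.
Then 2E = 24 + 5·12 = 84, so E = 42, V = 2E/3 = 28, F = 4 + 12 = 16.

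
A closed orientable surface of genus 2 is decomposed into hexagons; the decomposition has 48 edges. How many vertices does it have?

30

χ = 2 − 2·2 = -2, and every face is a hexagon so 6F = 2E.
F = 2E/6 = 16. Then V = -2 + E − F = -2 + 48 − 16 = 30.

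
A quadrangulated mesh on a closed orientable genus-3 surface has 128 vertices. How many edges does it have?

χ = 2 − 2·3 = -4, and every face is a square so 4F = 2E.
V − E + F = -4 with E = 4F/2 gives 128 − (4/2 − 1)·F = -4, so F = 132 and E = 264.

264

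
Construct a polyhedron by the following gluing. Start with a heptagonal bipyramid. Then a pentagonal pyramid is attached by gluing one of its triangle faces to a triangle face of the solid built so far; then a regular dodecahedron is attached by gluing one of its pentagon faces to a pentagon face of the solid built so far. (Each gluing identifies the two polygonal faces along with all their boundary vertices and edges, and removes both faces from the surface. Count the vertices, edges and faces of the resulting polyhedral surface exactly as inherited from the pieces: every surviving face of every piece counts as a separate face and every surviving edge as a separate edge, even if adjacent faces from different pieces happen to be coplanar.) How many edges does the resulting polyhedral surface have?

A heptagonal bipyramid: V=9, E=21, F=14.
Attach a pentagonal pyramid (V=6, E=10, F=6) along a 3-gon: merge 3 vertices and 3 edges, delete both glued faces → V=12, E=28, F=18.
Attach a regular dodecahedron (V=20, E=30, F=12) along a 5-gon: merge 5 vertices and 5 edges, delete both glued faces → V=27, E=53, F=28.
Check: V − E + F = 27 − 53 + 28 = 2.

53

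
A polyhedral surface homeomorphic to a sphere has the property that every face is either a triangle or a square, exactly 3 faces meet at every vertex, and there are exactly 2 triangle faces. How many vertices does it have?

Let x be the number of squares; then F = 2 + x.
Edge–face incidences: 2E = 3·2 + 4·x = 6 + 4x.
Every vertex has degree 3, so 3V = 2E.
Euler: V − E + F = 2 ⇒ (2E)/3 − E + (2 + x) = 2.
Multiply by 6: 2·(2E) − 3·(2E) + 6·(2 + x) = 12, i.e. 12 + 6x − (6 + 4x) = 12.
Collecting terms: 2x + 6 = 12, so 2x = 6, so x = 3.
Then 2E = 6 + 4·3 = 18, so E = 9, V = 2E/3 = 6, F = 2 + 3 = 5.

6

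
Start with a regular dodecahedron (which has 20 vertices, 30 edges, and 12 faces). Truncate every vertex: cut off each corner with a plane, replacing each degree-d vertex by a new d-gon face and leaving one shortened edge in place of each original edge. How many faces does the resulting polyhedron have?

32

Truncation replaces each original edge-end by a new vertex, so V′ = 2E = 60.
Each original edge survives, and each old vertex of degree d contributes d new edges; summing degrees gives Σd = 2E, so E′ = E + 2E = 3E = 90.
Each original face survives and each original vertex becomes one new face: F′ = F + V = 32.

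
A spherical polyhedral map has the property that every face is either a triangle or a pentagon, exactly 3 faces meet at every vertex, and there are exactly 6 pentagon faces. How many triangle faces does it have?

Let x be the number of triangles; then F = 6 + x.
Edge–face incidences: 2E = 5·6 + 3·x = 30 + 3x.
Every vertex has degree 3, so 3V = 2E.
Euler: V − E + F = 2 ⇒ (2E)/3 − E + (6 + x) = 2.
Multiply by 6: 2·(2E) − 3·(2E) + 6·(6 + x) = 12, i.e. 36 + 6x − (30 + 3x) = 12.
Collecting terms: 3x + 6 = 12, so 3x = 6, so x = 2.
Then 2E = 30 + 3·2 = 36, so E = 18, V = 2E/3 = 12, F = 6 + 2 = 8.

2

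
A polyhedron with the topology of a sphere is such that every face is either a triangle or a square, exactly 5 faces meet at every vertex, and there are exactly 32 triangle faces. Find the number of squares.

Let x be the number of squares; then F = 32 + x.
Edge–face incidences: 2E = 3·32 + 4·x = 96 + 4x.
Every vertex has degree 5, so 5V = 2E.
Euler: V − E + F = 2 ⇒ (2E)/5 − E + (32 + x) = 2.
Multiply by 10: 2·(2E) − 5·(2E) + 10·(32 + x) = 20, i.e. 320 + 10x − 3·(96 + 4x) = 20.
Collecting terms: −2x + 32 = 20, so −2x = −12, so x = 6.
Then 2E = 96 + 4·6 = 120, so E = 60, V = 2E/5 = 24, F = 32 + 6 = 38.

6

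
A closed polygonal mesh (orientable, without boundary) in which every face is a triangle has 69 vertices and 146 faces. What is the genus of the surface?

Every face is a triangle, so 2E = 3·146 = 438, giving E = 219.
χ = V − E + F = 69 − 219 + 146 = -4.
For a closed orientable surface χ = 2 − 2g, so g = (2 − (-4))/2 = 3.

3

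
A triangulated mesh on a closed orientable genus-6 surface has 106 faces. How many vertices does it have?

43

χ = 2 − 2·6 = -10, and every face is a triangle so 3F = 2E.
E = 3·106/2 = 159. Then V = -10 + E − F = -10 + 159 − 106 = 43.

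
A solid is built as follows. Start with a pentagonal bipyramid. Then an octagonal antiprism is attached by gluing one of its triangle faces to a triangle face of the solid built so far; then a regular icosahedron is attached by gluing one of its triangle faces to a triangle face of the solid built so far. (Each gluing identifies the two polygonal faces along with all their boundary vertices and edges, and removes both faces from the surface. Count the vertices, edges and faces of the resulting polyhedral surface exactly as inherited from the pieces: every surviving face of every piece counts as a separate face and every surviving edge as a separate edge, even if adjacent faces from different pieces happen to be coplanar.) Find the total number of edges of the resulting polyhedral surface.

A pentagonal bipyramid: V=7, E=15, F=10.
Attach an octagonal antiprism (V=16, E=32, F=18) along a 3-gon: merge 3 vertices and 3 edges, delete both glued faces → V=20, E=44, F=26.
Attach a regular icosahedron (V=12, E=30, F=20) along a 3-gon: merge 3 vertices and 3 edges, delete both glued faces → V=29, E=71, F=44.
Check: V − E + F = 29 − 71 + 44 = 2.

71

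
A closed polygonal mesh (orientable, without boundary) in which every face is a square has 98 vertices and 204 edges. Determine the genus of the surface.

3

Every face is a square and each edge borders two faces, so 4F = 2·204, giving F = 102.
χ = V − E + F = 98 − 204 + 102 = -4.
For a closed orientable surface χ = 2 − 2g, so g = (2 − (-4))/2 = 3.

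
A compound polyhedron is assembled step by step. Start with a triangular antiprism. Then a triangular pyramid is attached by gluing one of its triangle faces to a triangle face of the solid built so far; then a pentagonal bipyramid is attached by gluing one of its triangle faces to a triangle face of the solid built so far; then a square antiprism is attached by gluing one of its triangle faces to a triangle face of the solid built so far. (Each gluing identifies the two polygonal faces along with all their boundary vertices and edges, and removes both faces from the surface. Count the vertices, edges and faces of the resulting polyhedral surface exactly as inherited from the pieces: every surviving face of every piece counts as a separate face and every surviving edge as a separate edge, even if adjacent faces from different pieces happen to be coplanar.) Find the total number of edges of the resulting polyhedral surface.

40

A triangular antiprism: V=6, E=12, F=8.
Attach a triangular pyramid (V=4, E=6, F=4) along a 3-gon: merge 3 vertices and 3 edges, delete both glued faces → V=7, E=15, F=10.
Attach a pentagonal bipyramid (V=7, E=15, F=10) along a 3-gon: merge 3 vertices and 3 edges, delete both glued faces → V=11, E=27, F=18.
Attach a square antiprism (V=8, E=16, F=10) along a 3-gon: merge 3 vertices and 3 edges, delete both glued faces → V=16, E=40, F=26.
Check: V − E + F = 16 − 40 + 26 = 2.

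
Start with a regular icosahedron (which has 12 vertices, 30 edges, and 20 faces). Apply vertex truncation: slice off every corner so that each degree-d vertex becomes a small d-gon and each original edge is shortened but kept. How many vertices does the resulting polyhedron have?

Truncation replaces each original edge-end by a new vertex, so V′ = 2E = 60.
Each original edge survives, and each old vertex of degree d contributes d new edges; summing degrees gives Σd = 2E, so E′ = E + 2E = 3E = 90.
Each original face survives and each original vertex becomes one new face: F′ = F + V = 32.

60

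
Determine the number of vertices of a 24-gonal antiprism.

48

An antiprism on an n-gon has two n-gon caps and 2n triangles: V = 2·24 = 48, E = 4·24 = 96, F = 2·24 + 2 = 50.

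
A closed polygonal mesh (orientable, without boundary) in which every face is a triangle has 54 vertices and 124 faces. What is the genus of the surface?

5

Every face is a triangle, so 2E = 3·124 = 372, giving E = 186.
χ = V − E + F = 54 − 186 + 124 = -8.
For a closed orientable surface χ = 2 − 2g, so g = (2 − (-8))/2 = 5.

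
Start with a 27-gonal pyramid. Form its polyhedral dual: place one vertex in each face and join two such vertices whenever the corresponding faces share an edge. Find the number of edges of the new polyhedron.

54

The base solid has V = 28, E = 54, F = 28.
The dual swaps V and F and preserves E: V′ = F = 28, E′ = E = 54, F′ = V = 28.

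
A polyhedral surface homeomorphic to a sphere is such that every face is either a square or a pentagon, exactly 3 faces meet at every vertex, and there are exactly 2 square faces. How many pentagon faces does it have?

8

Let x be the number of pentagons; then F = 2 + x.
Edge–face incidences: 2E = 4·2 + 5·x = 8 + 5x.
Every vertex has degree 3, so 3V = 2E.
Euler: V − E + F = 2 ⇒ (2E)/3 − E + (2 + x) = 2.
Multiply by 6: 2·(2E) − 3·(2E) + 6·(2 + x) = 12, i.e. 12 + 6x − (8 + 5x) = 12.
Collecting terms: x + 4 = 12, so x = 8.
Then 2E = 8 + 5·8 = 48, so E = 24, V = 2E/3 = 16, F = 2 + 8 = 10.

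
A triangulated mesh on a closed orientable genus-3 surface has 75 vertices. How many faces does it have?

158

χ = 2 − 2·3 = -4, and every face is a triangle so 3F = 2E.
V − E + F = -4 with E = 3F/2 gives 75 − (3/2 − 1)·F = -4, so F = 158 and E = 237.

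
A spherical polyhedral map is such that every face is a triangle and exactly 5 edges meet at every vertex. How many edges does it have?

Each face has 3 edges and each edge borders two faces, so 2E = 3F.
Each vertex has degree 5, so 5V = 2E and hence V = 3F/5.
Euler: V − E + F = 2 ⇒ (3F/5) − (3F/2) + F = 2.
Multiply by 10: (6 − 15 + 10)F = 20, i.e. 1F = 20.
So F = 20, E = 3·20/2 = 30, V = 3·20/5 = 12.

30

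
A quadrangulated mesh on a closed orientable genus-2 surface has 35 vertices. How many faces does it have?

37

χ = 2 − 2·2 = -2, and every face is a square so 4F = 2E.
V − E + F = -2 with E = 4F/2 gives 35 − (4/2 − 1)·F = -2, so F = 37 and E = 74.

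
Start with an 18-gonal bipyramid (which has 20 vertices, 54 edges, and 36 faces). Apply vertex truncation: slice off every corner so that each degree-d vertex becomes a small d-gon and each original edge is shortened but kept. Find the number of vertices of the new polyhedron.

Truncation replaces each original edge-end by a new vertex, so V′ = 2E = 108.
Each original edge survives, and each old vertex of degree d contributes d new edges; summing degrees gives Σd = 2E, so E′ = E + 2E = 3E = 162.
Each original face survives and each original vertex becomes one new face: F′ = F + V = 56.

108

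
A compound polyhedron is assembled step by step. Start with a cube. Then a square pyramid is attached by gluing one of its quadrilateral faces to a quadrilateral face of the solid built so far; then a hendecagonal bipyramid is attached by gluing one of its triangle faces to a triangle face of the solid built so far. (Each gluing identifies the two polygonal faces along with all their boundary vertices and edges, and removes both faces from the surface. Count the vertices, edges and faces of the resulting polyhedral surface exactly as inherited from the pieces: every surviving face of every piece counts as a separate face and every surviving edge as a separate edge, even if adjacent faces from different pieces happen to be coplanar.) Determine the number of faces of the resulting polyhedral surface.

29

A cube: V=8, E=12, F=6.
Attach a square pyramid (V=5, E=8, F=5) along a 4-gon: merge 4 vertices and 4 edges, delete both glued faces → V=9, E=16, F=9.
Attach a hendecagonal bipyramid (V=13, E=33, F=22) along a 3-gon: merge 3 vertices and 3 edges, delete both glued faces → V=19, E=46, F=29.
Check: V − E + F = 19 − 46 + 29 = 2.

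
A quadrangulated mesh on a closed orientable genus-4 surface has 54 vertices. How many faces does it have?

χ = 2 − 2·4 = -6, and every face is a square so 4F = 2E.
V − E + F = -6 with E = 4F/2 gives 54 − (4/2 − 1)·F = -6, so F = 60 and E = 120.

60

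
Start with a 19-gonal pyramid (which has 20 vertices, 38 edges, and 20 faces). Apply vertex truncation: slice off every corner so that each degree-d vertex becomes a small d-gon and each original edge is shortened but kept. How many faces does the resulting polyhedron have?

40

Truncation replaces each original edge-end by a new vertex, so V′ = 2E = 76.
Each original edge survives, and each old vertex of degree d contributes d new edges; summing degrees gives Σd = 2E, so E′ = E + 2E = 3E = 114.
Each original face survives and each original vertex becomes one new face: F′ = F + V = 40.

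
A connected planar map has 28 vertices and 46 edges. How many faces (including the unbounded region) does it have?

20

Euler's formula for a connected plane graph: V − E + F = 2, so F = 2 − 28 + 46 = 20.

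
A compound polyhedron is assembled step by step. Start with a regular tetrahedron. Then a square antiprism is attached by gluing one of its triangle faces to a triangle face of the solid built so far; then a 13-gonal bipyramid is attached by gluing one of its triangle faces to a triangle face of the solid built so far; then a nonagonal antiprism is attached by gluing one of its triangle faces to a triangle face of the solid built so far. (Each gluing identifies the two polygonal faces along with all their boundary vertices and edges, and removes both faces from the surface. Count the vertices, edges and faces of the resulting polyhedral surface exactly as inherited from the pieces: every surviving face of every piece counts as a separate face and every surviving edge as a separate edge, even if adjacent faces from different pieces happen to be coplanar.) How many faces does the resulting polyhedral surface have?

54

A regular tetrahedron: V=4, E=6, F=4.
Attach a square antiprism (V=8, E=16, F=10) along a 3-gon: merge 3 vertices and 3 edges, delete both glued faces → V=9, E=19, F=12.
Attach a 13-gonal bipyramid (V=15, E=39, F=26) along a 3-gon: merge 3 vertices and 3 edges, delete both glued faces → V=21, E=55, F=36.
Attach a nonagonal antiprism (V=18, E=36, F=20) along a 3-gon: merge 3 vertices and 3 edges, delete both glued faces → V=36, E=88, F=54.
Check: V − E + F = 36 − 88 + 54 = 2.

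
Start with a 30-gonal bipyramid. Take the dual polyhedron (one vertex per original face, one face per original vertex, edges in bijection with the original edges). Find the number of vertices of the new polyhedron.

60

The base solid has V = 32, E = 90, F = 60.
The dual swaps V and F and preserves E: V′ = F = 60, E′ = E = 90, F′ = V = 32.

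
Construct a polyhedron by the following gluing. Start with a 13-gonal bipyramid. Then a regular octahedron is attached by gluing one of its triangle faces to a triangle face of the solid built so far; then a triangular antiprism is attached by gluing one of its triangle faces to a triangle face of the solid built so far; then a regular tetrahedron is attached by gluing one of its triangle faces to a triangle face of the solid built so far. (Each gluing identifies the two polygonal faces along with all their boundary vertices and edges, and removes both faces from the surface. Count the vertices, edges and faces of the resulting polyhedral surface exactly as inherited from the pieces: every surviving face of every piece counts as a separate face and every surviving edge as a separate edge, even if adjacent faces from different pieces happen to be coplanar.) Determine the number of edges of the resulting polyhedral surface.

60

A 13-gonal bipyramid: V=15, E=39, F=26.
Attach a regular octahedron (V=6, E=12, F=8) along a 3-gon: merge 3 vertices and 3 edges, delete both glued faces → V=18, E=48, F=32.
Attach a triangular antiprism (V=6, E=12, F=8) along a 3-gon: merge 3 vertices and 3 edges, delete both glued faces → V=21, E=57, F=38.
Attach a regular tetrahedron (V=4, E=6, F=4) along a 3-gon: merge 3 vertices and 3 edges, delete both glued faces → V=22, E=60, F=40.
Check: V − E + F = 22 − 60 + 40 = 2.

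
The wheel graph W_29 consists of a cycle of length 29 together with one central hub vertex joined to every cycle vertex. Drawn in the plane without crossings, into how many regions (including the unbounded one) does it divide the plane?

30

W_29 has V = 29 + 1 = 30 vertices and E = 2·29 = 58 edges.
By Euler's formula F = 2 − V + E = 2 − 30 + 58 = 30.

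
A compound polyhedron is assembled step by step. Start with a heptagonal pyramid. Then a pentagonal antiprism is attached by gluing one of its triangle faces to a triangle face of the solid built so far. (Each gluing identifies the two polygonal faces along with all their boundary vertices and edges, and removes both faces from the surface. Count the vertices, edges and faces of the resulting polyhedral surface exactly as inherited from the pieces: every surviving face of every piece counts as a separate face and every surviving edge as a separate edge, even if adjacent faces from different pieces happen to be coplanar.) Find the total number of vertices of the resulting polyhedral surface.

A heptagonal pyramid: V=8, E=14, F=8.
Attach a pentagonal antiprism (V=10, E=20, F=12) along a 3-gon: merge 3 vertices and 3 edges, delete both glued faces → V=15, E=31, F=18.
Check: V − E + F = 15 − 31 + 18 = 2.

15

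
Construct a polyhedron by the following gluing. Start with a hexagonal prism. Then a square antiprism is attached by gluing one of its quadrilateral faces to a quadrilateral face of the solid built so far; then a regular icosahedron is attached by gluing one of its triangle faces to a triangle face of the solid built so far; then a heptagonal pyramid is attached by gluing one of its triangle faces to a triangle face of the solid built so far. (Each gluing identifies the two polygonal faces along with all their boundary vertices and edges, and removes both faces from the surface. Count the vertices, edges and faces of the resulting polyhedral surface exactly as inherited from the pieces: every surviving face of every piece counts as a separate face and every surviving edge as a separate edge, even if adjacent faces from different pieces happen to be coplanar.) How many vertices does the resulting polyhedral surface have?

A hexagonal prism: V=12, E=18, F=8.
Attach a square antiprism (V=8, E=16, F=10) along a 4-gon: merge 4 vertices and 4 edges, delete both glued faces → V=16, E=30, F=16.
Attach a regular icosahedron (V=12, E=30, F=20) along a 3-gon: merge 3 vertices and 3 edges, delete both glued faces → V=25, E=57, F=34.
Attach a heptagonal pyramid (V=8, E=14, F=8) along a 3-gon: merge 3 vertices and 3 edges, delete both glued faces → V=30, E=68, F=40.
Check: V − E + F = 30 − 68 + 40 = 2.

30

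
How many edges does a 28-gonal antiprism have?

112

An antiprism on an n-gon has two n-gon caps and 2n triangles: V = 2·28 = 56, E = 4·28 = 112, F = 2·28 + 2 = 58.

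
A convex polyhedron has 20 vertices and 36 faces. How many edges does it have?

54

Here V − E + F = 2.
E = V + F − (2) = 20 + 36 − (2) = 54.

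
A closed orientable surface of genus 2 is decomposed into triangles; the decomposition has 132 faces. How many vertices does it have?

64

χ = 2 − 2·2 = -2, and every face is a triangle so 3F = 2E.
E = 3·132/2 = 198. Then V = -2 + E − F = -2 + 198 − 132 = 64.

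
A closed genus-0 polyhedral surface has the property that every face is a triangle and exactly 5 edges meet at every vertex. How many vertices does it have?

Each face has 3 edges and each edge borders two faces, so 2E = 3F.
Each vertex has degree 5, so 5V = 2E and hence V = 3F/5.
Euler: V − E + F = 2 ⇒ (3F/5) − (3F/2) + F = 2.
Multiply by 10: (6 − 15 + 10)F = 20, i.e. 1F = 20.
So F = 20, E = 3·20/2 = 30, V = 3·20/5 = 12.

12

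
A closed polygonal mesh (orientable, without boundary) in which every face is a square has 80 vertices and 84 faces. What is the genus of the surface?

Every face is a square, so 2E = 4·84 = 336, giving E = 168.
χ = V − E + F = 80 − 168 + 84 = -4.
For a closed orientable surface χ = 2 − 2g, so g = (2 − (-4))/2 = 3.

3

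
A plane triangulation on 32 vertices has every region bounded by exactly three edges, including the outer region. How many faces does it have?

In a plane triangulation 3F = 2E and V − E + F = 2, so F = 2V − 4 = 2·32 − 4 = 60.

60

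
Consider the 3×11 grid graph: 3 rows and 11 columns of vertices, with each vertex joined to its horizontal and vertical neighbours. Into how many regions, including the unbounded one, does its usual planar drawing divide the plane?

21

The grid has V = 3·11 = 33 vertices and E = 3·10 + 11·2 = 52 edges.
F = 2 − V + E = 2 − 33 + 52 = 21.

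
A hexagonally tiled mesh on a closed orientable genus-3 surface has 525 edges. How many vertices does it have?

346

χ = 2 − 2·3 = -4, and every face is a hexagon so 6F = 2E.
F = 2E/6 = 175. Then V = -4 + E − F = -4 + 525 − 175 = 346.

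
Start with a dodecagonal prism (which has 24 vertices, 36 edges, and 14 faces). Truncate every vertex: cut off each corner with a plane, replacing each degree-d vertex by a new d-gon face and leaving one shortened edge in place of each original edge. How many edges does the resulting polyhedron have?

108

Truncation replaces each original edge-end by a new vertex, so V′ = 2E = 72.
Each original edge survives, and each old vertex of degree d contributes d new edges; summing degrees gives Σd = 2E, so E′ = E + 2E = 3E = 108.
Each original face survives and each original vertex becomes one new face: F′ = F + V = 38.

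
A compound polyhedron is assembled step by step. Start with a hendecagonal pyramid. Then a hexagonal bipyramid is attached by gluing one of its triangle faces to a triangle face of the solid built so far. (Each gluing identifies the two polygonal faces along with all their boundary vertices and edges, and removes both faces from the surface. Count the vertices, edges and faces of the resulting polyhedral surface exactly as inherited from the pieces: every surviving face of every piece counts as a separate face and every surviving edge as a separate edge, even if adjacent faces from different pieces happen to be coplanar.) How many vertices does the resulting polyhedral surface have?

17

A hendecagonal pyramid: V=12, E=22, F=12.
Attach a hexagonal bipyramid (V=8, E=18, F=12) along a 3-gon: merge 3 vertices and 3 edges, delete both glued faces → V=17, E=37, F=22.
Check: V − E + F = 17 − 37 + 22 = 2.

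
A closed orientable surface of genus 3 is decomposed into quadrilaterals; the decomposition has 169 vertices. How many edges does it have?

346

χ = 2 − 2·3 = -4, and every face is a square so 4F = 2E.
V − E + F = -4 with E = 4F/2 gives 169 − (4/2 − 1)·F = -4, so F = 173 and E = 346.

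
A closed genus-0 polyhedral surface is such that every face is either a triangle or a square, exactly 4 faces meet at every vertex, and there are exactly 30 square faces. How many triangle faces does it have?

8

Let x be the number of triangles; then F = 30 + x.
Edge–face incidences: 2E = 4·30 + 3·x = 120 + 3x.
Every vertex has degree 4, so 4V = 2E.
Euler: V − E + F = 2 ⇒ (2E)/4 − E + (30 + x) = 2.
Multiply by 8: 2·(2E) − 4·(2E) + 8·(30 + x) = 16, i.e. 240 + 8x − 2·(120 + 3x) = 16.
Collecting terms: 2x = 16, so x = 8.
Then 2E = 120 + 3·8 = 144, so E = 72, V = 2E/4 = 36, F = 30 + 8 = 38.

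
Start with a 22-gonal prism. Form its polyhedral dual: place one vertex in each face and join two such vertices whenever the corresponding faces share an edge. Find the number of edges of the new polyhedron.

66

The base solid has V = 44, E = 66, F = 24.
The dual swaps V and F and preserves E: V′ = F = 24, E′ = E = 66, F′ = V = 44.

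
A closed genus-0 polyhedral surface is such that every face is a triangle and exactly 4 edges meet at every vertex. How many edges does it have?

12

Each face has 3 edges and each edge borders two faces, so 2E = 3F.
Each vertex has degree 4, so 4V = 2E and hence V = 3F/4.
Euler: V − E + F = 2 ⇒ (3F/4) − (3F/2) + F = 2.
Multiply by 8: (6 − 12 + 8)F = 16, i.e. 2F = 16.
So F = 8, E = 3·8/2 = 12, V = 3·8/4 = 6.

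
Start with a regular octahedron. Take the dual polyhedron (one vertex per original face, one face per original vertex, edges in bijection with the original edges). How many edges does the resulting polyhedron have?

12

The base solid has V = 6, E = 12, F = 8.
The dual swaps V and F and preserves E: V′ = F = 8, E′ = E = 12, F′ = V = 6.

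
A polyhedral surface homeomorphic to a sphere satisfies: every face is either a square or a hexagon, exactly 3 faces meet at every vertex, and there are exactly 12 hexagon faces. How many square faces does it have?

Let x be the number of squares; then F = 12 + x.
Edge–face incidences: 2E = 6·12 + 4·x = 72 + 4x.
Every vertex has degree 3, so 3V = 2E.
Euler: V − E + F = 2 ⇒ (2E)/3 − E + (12 + x) = 2.
Multiply by 6: 2·(2E) − 3·(2E) + 6·(12 + x) = 12, i.e. 72 + 6x − (72 + 4x) = 12.
Collecting terms: 2x = 12, so x = 6.
Then 2E = 72 + 4·6 = 96, so E = 48, V = 2E/3 = 32, F = 12 + 6 = 18.

6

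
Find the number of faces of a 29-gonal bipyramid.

A bipyramid over an n-gon has 2n triangular faces and n + 2 vertices: V = 29 + 2 = 31, E = 3·29 = 87, F = 2·29 = 58.
Check: V − E + F = 31 − 87 + 58 = 2.

58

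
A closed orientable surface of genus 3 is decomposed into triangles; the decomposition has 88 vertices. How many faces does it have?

χ = 2 − 2·3 = -4, and every face is a triangle so 3F = 2E.
V − E + F = -4 with E = 3F/2 gives 88 − (3/2 − 1)·F = -4, so F = 184 and E = 276.

184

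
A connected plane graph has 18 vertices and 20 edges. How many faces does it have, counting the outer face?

4

Euler's formula for a connected plane graph: V − E + F = 2, so F = 2 − 18 + 20 = 4.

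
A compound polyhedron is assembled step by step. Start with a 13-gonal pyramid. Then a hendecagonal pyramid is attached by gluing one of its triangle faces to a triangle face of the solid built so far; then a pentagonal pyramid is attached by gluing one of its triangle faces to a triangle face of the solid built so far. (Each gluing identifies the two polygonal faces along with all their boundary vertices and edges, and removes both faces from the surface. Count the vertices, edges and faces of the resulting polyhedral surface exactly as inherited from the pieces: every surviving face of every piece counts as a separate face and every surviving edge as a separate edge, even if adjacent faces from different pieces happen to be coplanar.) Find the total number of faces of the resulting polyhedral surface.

A 13-gonal pyramid: V=14, E=26, F=14.
Attach a hendecagonal pyramid (V=12, E=22, F=12) along a 3-gon: merge 3 vertices and 3 edges, delete both glued faces → V=23, E=45, F=24.
Attach a pentagonal pyramid (V=6, E=10, F=6) along a 3-gon: merge 3 vertices and 3 edges, delete both glued faces → V=26, E=52, F=28.
Check: V − E + F = 26 − 52 + 28 = 2.

28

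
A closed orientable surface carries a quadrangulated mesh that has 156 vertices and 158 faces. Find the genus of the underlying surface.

Every face is a square, so 2E = 4·158 = 632, giving E = 316.
χ = V − E + F = 156 − 316 + 158 = -2.
For a closed orientable surface χ = 2 − 2g, so g = (2 − (-2))/2 = 2.

2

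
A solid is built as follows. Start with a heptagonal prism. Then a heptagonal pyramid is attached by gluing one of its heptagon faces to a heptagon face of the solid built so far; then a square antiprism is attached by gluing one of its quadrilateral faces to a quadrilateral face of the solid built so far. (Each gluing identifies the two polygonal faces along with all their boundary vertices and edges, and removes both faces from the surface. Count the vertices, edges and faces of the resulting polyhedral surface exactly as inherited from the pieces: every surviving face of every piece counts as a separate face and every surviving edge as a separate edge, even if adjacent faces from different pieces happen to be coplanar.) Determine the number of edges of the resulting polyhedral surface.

40

A heptagonal prism: V=14, E=21, F=9.
Attach a heptagonal pyramid (V=8, E=14, F=8) along a 7-gon: merge 7 vertices and 7 edges, delete both glued faces → V=15, E=28, F=15.
Attach a square antiprism (V=8, E=16, F=10) along a 4-gon: merge 4 vertices and 4 edges, delete both glued faces → V=19, E=40, F=23.
Check: V − E + F = 19 − 40 + 23 = 2.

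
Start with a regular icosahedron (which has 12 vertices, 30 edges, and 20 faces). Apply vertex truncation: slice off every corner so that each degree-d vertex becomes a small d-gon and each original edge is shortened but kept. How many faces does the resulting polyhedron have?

32

Truncation replaces each original edge-end by a new vertex, so V′ = 2E = 60.
Each original edge survives, and each old vertex of degree d contributes d new edges; summing degrees gives Σd = 2E, so E′ = E + 2E = 3E = 90.
Each original face survives and each original vertex becomes one new face: F′ = F + V = 32.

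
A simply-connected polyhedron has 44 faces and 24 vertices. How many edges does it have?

Here V − E + F = 2.
E = V + F − (2) = 24 + 44 − (2) = 66.

66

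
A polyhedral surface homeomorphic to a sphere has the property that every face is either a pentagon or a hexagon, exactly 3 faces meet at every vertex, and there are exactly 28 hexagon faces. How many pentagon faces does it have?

12

Let x be the number of pentagons; then F = 28 + x.
Edge–face incidences: 2E = 6·28 + 5·x = 168 + 5x.
Every vertex has degree 3, so 3V = 2E.
Euler: V − E + F = 2 ⇒ (2E)/3 − E + (28 + x) = 2.
Multiply by 6: 2·(2E) − 3·(2E) + 6·(28 + x) = 12, i.e. 168 + 6x − (168 + 5x) = 12.
Collecting terms: x = 12.
Then 2E = 168 + 5·12 = 228, so E = 114, V = 2E/3 = 76, F = 28 + 12 = 40.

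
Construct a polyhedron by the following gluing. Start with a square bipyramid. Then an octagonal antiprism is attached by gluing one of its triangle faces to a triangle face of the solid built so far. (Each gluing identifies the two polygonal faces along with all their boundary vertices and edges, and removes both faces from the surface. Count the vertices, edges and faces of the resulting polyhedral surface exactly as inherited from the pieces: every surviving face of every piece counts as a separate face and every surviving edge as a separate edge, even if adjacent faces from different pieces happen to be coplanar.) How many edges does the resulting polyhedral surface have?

41

A square bipyramid: V=6, E=12, F=8.
Attach an octagonal antiprism (V=16, E=32, F=18) along a 3-gon: merge 3 vertices and 3 edges, delete both glued faces → V=19, E=41, F=24.
Check: V − E + F = 19 − 41 + 24 = 2.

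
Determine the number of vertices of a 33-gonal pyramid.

34

A pyramid on an n-gon base has one n-gon and n triangles: V = 33 + 1 = 34, E = 2·33 = 66, F = 33 + 1 = 34.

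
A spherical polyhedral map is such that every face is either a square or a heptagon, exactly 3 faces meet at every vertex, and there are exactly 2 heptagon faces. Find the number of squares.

Let x be the number of squares; then F = 2 + x.
Edge–face incidences: 2E = 7·2 + 4·x = 14 + 4x.
Every vertex has degree 3, so 3V = 2E.
Euler: V − E + F = 2 ⇒ (2E)/3 − E + (2 + x) = 2.
Multiply by 6: 2·(2E) − 3·(2E) + 6·(2 + x) = 12, i.e. 12 + 6x − (14 + 4x) = 12.
Collecting terms: 2x − 2 = 12, so 2x = 14, so x = 7.
Then 2E = 14 + 4·7 = 42, so E = 21, V = 2E/3 = 14, F = 2 + 7 = 9.

7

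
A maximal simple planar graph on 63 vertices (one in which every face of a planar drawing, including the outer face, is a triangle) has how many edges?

In a plane triangulation 3F = 2E and V − E + F = 2, so E = 3V − 6 = 3·63 − 6 = 183.

183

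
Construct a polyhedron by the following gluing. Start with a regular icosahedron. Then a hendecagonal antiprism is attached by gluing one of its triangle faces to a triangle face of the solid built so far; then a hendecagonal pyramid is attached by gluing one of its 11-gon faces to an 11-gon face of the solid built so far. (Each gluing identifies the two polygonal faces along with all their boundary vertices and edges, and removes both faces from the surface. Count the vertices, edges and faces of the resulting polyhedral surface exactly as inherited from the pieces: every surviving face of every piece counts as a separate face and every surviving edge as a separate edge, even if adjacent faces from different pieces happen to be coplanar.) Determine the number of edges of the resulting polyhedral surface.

82

A regular icosahedron: V=12, E=30, F=20.
Attach a hendecagonal antiprism (V=22, E=44, F=24) along a 3-gon: merge 3 vertices and 3 edges, delete both glued faces → V=31, E=71, F=42.
Attach a hendecagonal pyramid (V=12, E=22, F=12) along an 11-gon: merge 11 vertices and 11 edges, delete both glued faces → V=32, E=82, F=52.
Check: V − E + F = 32 − 82 + 52 = 2.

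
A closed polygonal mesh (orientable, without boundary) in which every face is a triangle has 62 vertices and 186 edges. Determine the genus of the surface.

1

Every face is a triangle and each edge borders two faces, so 3F = 2·186, giving F = 124.
χ = V − E + F = 62 − 186 + 124 = 0.
For a closed orientable surface χ = 2 − 2g, so g = (2 − (0))/2 = 1.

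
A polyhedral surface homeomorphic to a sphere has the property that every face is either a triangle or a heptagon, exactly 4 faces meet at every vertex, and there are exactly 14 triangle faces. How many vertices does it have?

Let x be the number of heptagons; then F = 14 + x.
Edge–face incidences: 2E = 3·14 + 7·x = 42 + 7x.
Every vertex has degree 4, so 4V = 2E.
Euler: V − E + F = 2 ⇒ (2E)/4 − E + (14 + x) = 2.
Multiply by 8: 2·(2E) − 4·(2E) + 8·(14 + x) = 16, i.e. 112 + 8x − 2·(42 + 7x) = 16.
Collecting terms: −6x + 28 = 16, so −6x = −12, so x = 2.
Then 2E = 42 + 7·2 = 56, so E = 28, V = 2E/4 = 14, F = 14 + 2 = 16.

14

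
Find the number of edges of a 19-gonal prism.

57

A prism on an n-gon has two n-gon bases and n rectangular sides: V = 2·19 = 38, E = 3·19 = 57, F = 19 + 2 = 21.
Check: V − E + F = 38 − 57 + 21 = 2.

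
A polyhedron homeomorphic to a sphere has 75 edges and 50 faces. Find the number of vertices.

Here V − E + F = 2.
V = 2 + E − F = 2 + 75 − 50 = 27.

27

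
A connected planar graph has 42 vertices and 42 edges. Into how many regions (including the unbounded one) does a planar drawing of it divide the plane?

2

Euler's formula for a connected plane graph: V − E + F = 2, so F = 2 − 42 + 42 = 2.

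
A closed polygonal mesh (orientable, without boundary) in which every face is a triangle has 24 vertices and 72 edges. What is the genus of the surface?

1

Every face is a triangle and each edge borders two faces, so 3F = 2·72, giving F = 48.
χ = V − E + F = 24 − 72 + 48 = 0.
For a closed orientable surface χ = 2 − 2g, so g = (2 − (0))/2 = 1.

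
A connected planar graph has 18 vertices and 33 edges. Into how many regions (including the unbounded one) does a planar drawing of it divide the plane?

Euler's formula for a connected plane graph: V − E + F = 2, so F = 2 − 18 + 33 = 17.

17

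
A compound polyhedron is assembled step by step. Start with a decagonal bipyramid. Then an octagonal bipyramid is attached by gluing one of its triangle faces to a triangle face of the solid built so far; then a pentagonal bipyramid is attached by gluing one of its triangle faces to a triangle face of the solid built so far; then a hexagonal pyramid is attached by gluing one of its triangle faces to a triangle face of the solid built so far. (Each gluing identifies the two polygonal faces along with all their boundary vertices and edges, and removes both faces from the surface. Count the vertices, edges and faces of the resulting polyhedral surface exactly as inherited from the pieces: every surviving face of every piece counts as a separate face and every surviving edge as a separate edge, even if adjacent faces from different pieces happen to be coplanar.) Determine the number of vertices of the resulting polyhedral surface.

A decagonal bipyramid: V=12, E=30, F=20.
Attach an octagonal bipyramid (V=10, E=24, F=16) along a 3-gon: merge 3 vertices and 3 edges, delete both glued faces → V=19, E=51, F=34.
Attach a pentagonal bipyramid (V=7, E=15, F=10) along a 3-gon: merge 3 vertices and 3 edges, delete both glued faces → V=23, E=63, F=42.
Attach a hexagonal pyramid (V=7, E=12, F=7) along a 3-gon: merge 3 vertices and 3 edges, delete both glued faces → V=27, E=72, F=47.
Check: V − E + F = 27 − 72 + 47 = 2.

27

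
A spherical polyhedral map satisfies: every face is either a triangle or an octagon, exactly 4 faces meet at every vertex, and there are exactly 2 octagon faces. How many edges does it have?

Let x be the number of triangles; then F = 2 + x.
Edge–face incidences: 2E = 8·2 + 3·x = 16 + 3x.
Every vertex has degree 4, so 4V = 2E.
Euler: V − E + F = 2 ⇒ (2E)/4 − E + (2 + x) = 2.
Multiply by 8: 2·(2E) − 4·(2E) + 8·(2 + x) = 16, i.e. 16 + 8x − 2·(16 + 3x) = 16.
Collecting terms: 2x − 16 = 16, so 2x = 32, so x = 16.
Then 2E = 16 + 3·16 = 64, so E = 32, V = 2E/4 = 16, F = 2 + 16 = 18.

32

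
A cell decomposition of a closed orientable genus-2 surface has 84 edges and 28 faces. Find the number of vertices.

For a closed orientable surface of genus 2, χ = 2 − 2·2 = -2.
V = -2 + E − F = -2 + 84 − 28 = 54.

54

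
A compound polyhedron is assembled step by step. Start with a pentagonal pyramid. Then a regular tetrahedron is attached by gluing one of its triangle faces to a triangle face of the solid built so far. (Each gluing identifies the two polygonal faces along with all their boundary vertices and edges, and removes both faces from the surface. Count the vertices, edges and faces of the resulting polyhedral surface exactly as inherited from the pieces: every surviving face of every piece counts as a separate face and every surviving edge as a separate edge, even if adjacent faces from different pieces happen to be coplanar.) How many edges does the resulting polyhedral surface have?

A pentagonal pyramid: V=6, E=10, F=6.
Attach a regular tetrahedron (V=4, E=6, F=4) along a 3-gon: merge 3 vertices and 3 edges, delete both glued faces → V=7, E=13, F=8.
Check: V − E + F = 7 − 13 + 8 = 2.

13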